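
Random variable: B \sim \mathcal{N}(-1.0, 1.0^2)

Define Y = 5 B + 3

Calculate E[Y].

For Y = 5B + 3:
E[Y] = 5 * E[B] + 3
E[B] = -1.0 = -1
E[Y] = 5 * (-1) + 3 = -2

-2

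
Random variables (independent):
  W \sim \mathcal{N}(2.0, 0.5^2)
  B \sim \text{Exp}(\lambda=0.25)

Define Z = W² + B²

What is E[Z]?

E[Z] = E[W²] + E[B²]
E[W²] = Var(W) + E[W]² = 0.25 + 4 = 4.25
E[B²] = Var(B) + E[B]² = 16 + 16 = 32
E[Z] = 4.25 + 32 = 36.25

36.25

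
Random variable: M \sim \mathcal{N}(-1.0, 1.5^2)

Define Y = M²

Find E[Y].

Using E[X²] = Var(X) + (E[X])²:
E[M] = -1
Var(M) = 1.5^2 = 2.25
E[M²] = 2.25 + (-1)² = 2.25 + 1 = 3.25

3.25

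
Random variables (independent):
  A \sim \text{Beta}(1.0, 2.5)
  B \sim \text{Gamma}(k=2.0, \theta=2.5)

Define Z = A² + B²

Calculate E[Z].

E[Z] = E[A²] + E[B²]
E[A²] = Var(A) + E[A]² = 0.045351474 + 0.081632653 = 0.12698413
E[B²] = Var(B) + E[B]² = 12.5 + 25 = 37.5
E[Z] = 0.12698413 + 37.5 = 37.626984

37.626984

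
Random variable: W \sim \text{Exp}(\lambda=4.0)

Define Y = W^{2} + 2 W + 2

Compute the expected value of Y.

E[Y] = 1*E[W²] + 2*E[W] + 2
E[W] = 0.25
E[W²] = Var(W) + (E[W])² = 0.0625 + 0.0625 = 0.125
E[Y] = 1*0.125 + 2*0.25 + 2 = 2.625

2.625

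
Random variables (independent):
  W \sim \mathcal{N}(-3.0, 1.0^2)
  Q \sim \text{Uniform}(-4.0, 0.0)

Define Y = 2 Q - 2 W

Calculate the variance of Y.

For independent RVs: Var(aX + bY) = a²Var(X) + b²Var(Y)
Var(W) = 1
Var(Q) = 1.3333333
Var(Y) = (-2)²*1 + 2²*1.3333333
= 4*1 + 4*1.3333333 = 9.3333333

9.3333333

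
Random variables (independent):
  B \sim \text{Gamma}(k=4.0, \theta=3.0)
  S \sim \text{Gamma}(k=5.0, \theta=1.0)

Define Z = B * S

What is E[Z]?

For independent RVs: E[XY] = E[X]*E[Y]
E[B] = 12
E[S] = 5
E[Z] = 12 * 5 = 60

60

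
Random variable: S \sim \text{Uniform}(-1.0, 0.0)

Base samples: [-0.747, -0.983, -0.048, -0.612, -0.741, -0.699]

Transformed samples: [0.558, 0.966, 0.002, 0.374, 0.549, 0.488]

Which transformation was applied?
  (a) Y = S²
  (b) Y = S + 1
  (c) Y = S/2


Checking option (a) Y = S²:
  S = -0.747 -> Y = 0.558 ✓
  S = -0.983 -> Y = 0.966 ✓
  S = -0.048 -> Y = 0.002 ✓
All samples match this transformation.

(a) S²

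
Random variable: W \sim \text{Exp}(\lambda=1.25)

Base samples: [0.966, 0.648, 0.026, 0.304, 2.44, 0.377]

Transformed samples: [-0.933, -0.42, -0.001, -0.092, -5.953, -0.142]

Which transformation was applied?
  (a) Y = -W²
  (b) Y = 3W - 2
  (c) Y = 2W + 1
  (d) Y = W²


Checking option (a) Y = -W²:
  W = 0.966 -> Y = -0.933 ✓
  W = 0.648 -> Y = -0.42 ✓
  W = 0.026 -> Y = -0.001 ✓
All samples match this transformation.

(a) -W²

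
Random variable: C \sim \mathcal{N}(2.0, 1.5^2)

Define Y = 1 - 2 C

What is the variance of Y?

For Y = aC + b: Var(Y) = a² * Var(C)
Var(C) = 1.5^2 = 2.25
Var(Y) = (-2)² * 2.25 = 4 * 2.25 = 9

9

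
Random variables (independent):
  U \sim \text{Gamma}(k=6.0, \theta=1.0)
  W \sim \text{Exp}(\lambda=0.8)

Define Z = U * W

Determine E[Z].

For independent RVs: E[XY] = E[X]*E[Y]
E[U] = 6
E[W] = 1.25
E[Z] = 6 * 1.25 = 7.5

7.5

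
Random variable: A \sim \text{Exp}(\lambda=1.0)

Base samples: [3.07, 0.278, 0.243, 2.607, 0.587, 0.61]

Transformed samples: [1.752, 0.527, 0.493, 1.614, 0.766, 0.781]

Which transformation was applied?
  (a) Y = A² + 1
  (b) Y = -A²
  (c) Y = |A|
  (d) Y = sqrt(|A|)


Checking option (d) Y = sqrt(|A|):
  A = 3.07 -> Y = 1.752 ✓
  A = 0.278 -> Y = 0.527 ✓
  A = 0.243 -> Y = 0.493 ✓
All samples match this transformation.

(d) sqrt(|A|)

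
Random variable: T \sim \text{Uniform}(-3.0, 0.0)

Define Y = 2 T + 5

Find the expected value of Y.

For Y = 2T + 5:
E[Y] = 2 * E[T] + 5
E[T] = (-3 + 0)/2 = -1.5
E[Y] = 2 * (-1.5) + 5 = 2

2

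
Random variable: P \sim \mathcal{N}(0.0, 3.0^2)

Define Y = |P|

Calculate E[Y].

For X ~ N(0, 3.0²), E[|X|] = sigma * sqrt(2/pi)
= 3.0 * sqrt(2/pi) = 2.3936537

2.3936537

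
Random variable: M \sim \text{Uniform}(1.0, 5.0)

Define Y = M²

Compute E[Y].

E[M²] = Var(M) + (E[M])² = 1.3333333 + 9 = 10.333333

10.333333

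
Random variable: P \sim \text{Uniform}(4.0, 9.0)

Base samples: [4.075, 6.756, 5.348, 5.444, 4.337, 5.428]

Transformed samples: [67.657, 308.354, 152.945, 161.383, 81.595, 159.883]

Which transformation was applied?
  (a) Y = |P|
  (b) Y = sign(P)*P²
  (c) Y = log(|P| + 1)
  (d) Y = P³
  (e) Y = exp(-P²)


Checking option (d) Y = P³:
  P = 4.075 -> Y = 67.657 ✓
  P = 6.756 -> Y = 308.354 ✓
  P = 5.348 -> Y = 152.945 ✓
All samples match this transformation.

(d) P³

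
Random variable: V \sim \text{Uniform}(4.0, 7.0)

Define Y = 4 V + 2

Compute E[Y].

For Y = 4V + 2:
E[Y] = 4 * E[V] + 2
E[V] = (4 + 7)/2 = 5.5
E[Y] = 4 * 5.5 + 2 = 24

24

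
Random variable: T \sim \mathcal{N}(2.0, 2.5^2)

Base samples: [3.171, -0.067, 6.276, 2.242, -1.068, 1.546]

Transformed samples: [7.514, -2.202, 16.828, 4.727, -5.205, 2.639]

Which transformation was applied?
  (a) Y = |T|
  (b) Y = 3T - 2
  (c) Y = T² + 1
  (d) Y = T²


Checking option (b) Y = 3T - 2:
  T = 3.171 -> Y = 7.514 ✓
  T = -0.067 -> Y = -2.202 ✓
  T = 6.276 -> Y = 16.828 ✓
All samples match this transformation.

(b) 3T - 2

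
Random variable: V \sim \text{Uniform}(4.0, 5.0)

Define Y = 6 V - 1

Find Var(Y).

For Y = aV + b: Var(Y) = a² * Var(V)
Var(V) = (5 - 4)^2/12 = 0.083333333
Var(Y) = 6² * 0.083333333 = 36 * 0.083333333 = 3

3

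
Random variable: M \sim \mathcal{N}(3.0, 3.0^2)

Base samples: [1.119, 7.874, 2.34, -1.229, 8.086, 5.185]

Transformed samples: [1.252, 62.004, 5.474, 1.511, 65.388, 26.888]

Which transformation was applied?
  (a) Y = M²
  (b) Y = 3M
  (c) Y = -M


Checking option (a) Y = M²:
  M = 1.119 -> Y = 1.252 ✓
  M = 7.874 -> Y = 62.004 ✓
  M = 2.34 -> Y = 5.474 ✓
All samples match this transformation.

(a) M²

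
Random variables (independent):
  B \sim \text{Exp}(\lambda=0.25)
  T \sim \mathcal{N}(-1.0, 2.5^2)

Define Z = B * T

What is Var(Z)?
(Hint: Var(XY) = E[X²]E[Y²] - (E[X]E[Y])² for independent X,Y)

Var(XY) = E[X²]E[Y²] - (E[X]E[Y])²
E[B] = 4, Var(B) = 16
E[T] = -1, Var(T) = 6.25
E[B²] = 16 + 4² = 32
E[T²] = 6.25 + (-1)² = 7.25
Var(Z) = 32*7.25 - (4*(-1))²
= 232 - 16 = 216

216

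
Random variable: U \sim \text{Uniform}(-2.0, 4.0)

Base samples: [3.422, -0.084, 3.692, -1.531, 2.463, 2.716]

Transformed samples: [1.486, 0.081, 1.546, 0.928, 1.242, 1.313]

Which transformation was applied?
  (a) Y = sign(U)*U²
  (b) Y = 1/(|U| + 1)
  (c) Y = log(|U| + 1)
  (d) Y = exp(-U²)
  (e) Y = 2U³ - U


Checking option (c) Y = log(|U| + 1):
  U = 3.422 -> Y = 1.486 ✓
  U = -0.084 -> Y = 0.081 ✓
  U = 3.692 -> Y = 1.546 ✓
All samples match this transformation.

(c) log(|U| + 1)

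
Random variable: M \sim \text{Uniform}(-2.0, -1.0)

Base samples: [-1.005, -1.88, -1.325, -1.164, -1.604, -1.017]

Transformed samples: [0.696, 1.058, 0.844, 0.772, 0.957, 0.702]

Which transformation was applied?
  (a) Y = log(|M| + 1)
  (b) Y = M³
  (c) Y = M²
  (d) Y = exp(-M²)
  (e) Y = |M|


Checking option (a) Y = log(|M| + 1):
  M = -1.005 -> Y = 0.696 ✓
  M = -1.88 -> Y = 1.058 ✓
  M = -1.325 -> Y = 0.844 ✓
All samples match this transformation.

(a) log(|M| + 1)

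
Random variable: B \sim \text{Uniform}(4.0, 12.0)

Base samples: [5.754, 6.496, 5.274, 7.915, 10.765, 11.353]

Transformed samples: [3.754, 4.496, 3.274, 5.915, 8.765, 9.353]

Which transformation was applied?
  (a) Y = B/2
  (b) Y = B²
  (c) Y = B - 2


Checking option (c) Y = B - 2:
  B = 5.754 -> Y = 3.754 ✓
  B = 6.496 -> Y = 4.496 ✓
  B = 5.274 -> Y = 3.274 ✓
All samples match this transformation.

(c) B - 2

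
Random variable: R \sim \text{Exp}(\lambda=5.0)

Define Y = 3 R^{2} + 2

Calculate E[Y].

E[Y] = 3*E[R²] + 2
E[R] = 0.2
E[R²] = Var(R) + (E[R])² = 0.04 + 0.04 = 0.08
E[Y] = 3*0.08 + 2 = 2.24

2.24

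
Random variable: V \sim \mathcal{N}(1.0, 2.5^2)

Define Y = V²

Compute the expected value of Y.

E[V²] = Var(V) + (E[V])² = 6.25 + 1 = 7.25

7.25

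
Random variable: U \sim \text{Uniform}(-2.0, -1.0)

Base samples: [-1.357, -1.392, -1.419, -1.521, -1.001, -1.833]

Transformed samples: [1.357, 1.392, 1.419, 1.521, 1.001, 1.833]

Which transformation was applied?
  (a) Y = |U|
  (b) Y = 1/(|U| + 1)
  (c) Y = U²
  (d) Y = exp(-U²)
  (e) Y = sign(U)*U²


Checking option (a) Y = |U|:
  U = -1.357 -> Y = 1.357 ✓
  U = -1.392 -> Y = 1.392 ✓
  U = -1.419 -> Y = 1.419 ✓
All samples match this transformation.

(a) |U|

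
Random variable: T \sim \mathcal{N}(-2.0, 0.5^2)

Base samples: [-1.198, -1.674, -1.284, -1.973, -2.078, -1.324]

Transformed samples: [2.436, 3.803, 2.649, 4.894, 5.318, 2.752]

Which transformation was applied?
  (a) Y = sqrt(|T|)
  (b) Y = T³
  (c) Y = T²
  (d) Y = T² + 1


Checking option (d) Y = T² + 1:
  T = -1.198 -> Y = 2.436 ✓
  T = -1.674 -> Y = 3.803 ✓
  T = -1.284 -> Y = 2.649 ✓
All samples match this transformation.

(d) T² + 1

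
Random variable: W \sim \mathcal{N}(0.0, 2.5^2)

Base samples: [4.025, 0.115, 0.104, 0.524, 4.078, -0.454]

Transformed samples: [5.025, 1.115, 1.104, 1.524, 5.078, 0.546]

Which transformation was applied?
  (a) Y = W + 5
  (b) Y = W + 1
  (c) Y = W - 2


Checking option (b) Y = W + 1:
  W = 4.025 -> Y = 5.025 ✓
  W = 0.115 -> Y = 1.115 ✓
  W = 0.104 -> Y = 1.104 ✓
All samples match this transformation.

(b) W + 1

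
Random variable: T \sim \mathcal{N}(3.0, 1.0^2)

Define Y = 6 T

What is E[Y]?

For Y = 6T:
E[Y] = 6 * E[T]
E[T] = 3.0 = 3
E[Y] = 6 * 3 = 18

18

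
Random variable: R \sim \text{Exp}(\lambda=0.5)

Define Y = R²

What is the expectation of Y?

Using E[X²] = Var(X) + (E[X])²:
E[R] = 2
Var(R) = 1/0.5^2 = 4
E[R²] = 4 + 2² = 4 + 4 = 8

8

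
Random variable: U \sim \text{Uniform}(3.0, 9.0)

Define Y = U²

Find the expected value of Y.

E[U²] = Var(U) + (E[U])² = 3 + 36 = 39

39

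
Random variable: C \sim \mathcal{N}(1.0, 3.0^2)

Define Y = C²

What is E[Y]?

E[C²] = Var(C) + (E[C])² = 9 + 1 = 10

10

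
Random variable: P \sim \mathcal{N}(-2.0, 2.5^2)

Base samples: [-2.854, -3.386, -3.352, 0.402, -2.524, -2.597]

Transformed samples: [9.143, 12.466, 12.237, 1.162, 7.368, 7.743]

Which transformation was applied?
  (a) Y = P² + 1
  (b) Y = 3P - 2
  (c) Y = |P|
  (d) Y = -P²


Checking option (a) Y = P² + 1:
  P = -2.854 -> Y = 9.143 ✓
  P = -3.386 -> Y = 12.466 ✓
  P = -3.352 -> Y = 12.237 ✓
All samples match this transformation.

(a) P² + 1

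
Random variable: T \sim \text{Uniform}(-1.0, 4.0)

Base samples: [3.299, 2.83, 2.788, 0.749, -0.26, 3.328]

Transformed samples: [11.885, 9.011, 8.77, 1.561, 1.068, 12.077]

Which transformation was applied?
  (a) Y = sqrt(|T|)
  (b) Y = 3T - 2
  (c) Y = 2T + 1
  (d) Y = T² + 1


Checking option (d) Y = T² + 1:
  T = 3.299 -> Y = 11.885 ✓
  T = 2.83 -> Y = 9.011 ✓
  T = 2.788 -> Y = 8.77 ✓
All samples match this transformation.

(d) T² + 1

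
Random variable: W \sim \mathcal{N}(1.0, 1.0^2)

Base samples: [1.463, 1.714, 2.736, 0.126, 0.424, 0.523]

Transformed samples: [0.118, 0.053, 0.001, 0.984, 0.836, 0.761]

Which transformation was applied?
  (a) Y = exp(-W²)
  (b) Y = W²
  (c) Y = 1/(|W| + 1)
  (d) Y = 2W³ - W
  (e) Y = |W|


Checking option (a) Y = exp(-W²):
  W = 1.463 -> Y = 0.118 ✓
  W = 1.714 -> Y = 0.053 ✓
  W = 2.736 -> Y = 0.001 ✓
All samples match this transformation.

(a) exp(-W²)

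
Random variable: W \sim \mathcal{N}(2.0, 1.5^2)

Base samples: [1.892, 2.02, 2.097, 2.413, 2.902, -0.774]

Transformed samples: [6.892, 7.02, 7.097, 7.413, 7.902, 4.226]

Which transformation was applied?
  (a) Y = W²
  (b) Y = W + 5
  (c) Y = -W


Checking option (b) Y = W + 5:
  W = 1.892 -> Y = 6.892 ✓
  W = 2.02 -> Y = 7.02 ✓
  W = 2.097 -> Y = 7.097 ✓
All samples match this transformation.

(b) W + 5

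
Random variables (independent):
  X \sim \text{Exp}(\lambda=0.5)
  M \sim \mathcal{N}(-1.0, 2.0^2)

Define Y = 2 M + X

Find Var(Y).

For independent RVs: Var(aX + bY) = a²Var(X) + b²Var(Y)
Var(X) = 4
Var(M) = 4
Var(Y) = 1²*4 + 2²*4
= 1*4 + 4*4 = 20

20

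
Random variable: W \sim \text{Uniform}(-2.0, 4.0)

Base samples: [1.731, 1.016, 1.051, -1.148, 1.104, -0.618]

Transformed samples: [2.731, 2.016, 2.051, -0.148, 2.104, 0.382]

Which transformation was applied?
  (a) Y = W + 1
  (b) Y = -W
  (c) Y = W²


Checking option (a) Y = W + 1:
  W = 1.731 -> Y = 2.731 ✓
  W = 1.016 -> Y = 2.016 ✓
  W = 1.051 -> Y = 2.051 ✓
All samples match this transformation.

(a) W + 1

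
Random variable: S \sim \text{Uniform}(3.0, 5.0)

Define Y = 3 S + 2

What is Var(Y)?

For Y = aS + b: Var(Y) = a² * Var(S)
Var(S) = (5 - 3)^2/12 = 0.33333333
Var(Y) = 3² * 0.33333333 = 9 * 0.33333333 = 3

3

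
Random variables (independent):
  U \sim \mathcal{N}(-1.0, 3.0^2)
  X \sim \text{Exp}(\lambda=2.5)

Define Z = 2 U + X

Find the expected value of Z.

E[Z] = 2*E[U] + 1*E[X]
E[U] = -1
E[X] = 0.4
E[Z] = 2*(-1) + 1*0.4 = -1.6

-1.6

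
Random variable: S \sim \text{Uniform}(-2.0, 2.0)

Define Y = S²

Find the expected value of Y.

Using E[X²] = Var(X) + (E[X])²:
E[S] = 0
Var(S) = (2 + 2)^2/12 = 1.3333333
E[S²] = 1.3333333 + 0² = 1.3333333 + 0 = 1.3333333

1.3333333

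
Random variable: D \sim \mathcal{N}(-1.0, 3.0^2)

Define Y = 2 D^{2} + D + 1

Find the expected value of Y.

E[Y] = 2*E[D²] + 1*E[D] + 1
E[D] = -1
E[D²] = Var(D) + (E[D])² = 9 + 1 = 10
E[Y] = 2*10 + 1*(-1) + 1 = 20

20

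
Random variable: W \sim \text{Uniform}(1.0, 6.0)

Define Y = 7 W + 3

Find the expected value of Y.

For Y = 7W + 3:
E[Y] = 7 * E[W] + 3
E[W] = (1 + 6)/2 = 3.5
E[Y] = 7 * 3.5 + 3 = 27.5

27.5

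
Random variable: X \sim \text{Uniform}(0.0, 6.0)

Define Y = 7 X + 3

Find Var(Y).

For Y = aX + b: Var(Y) = a² * Var(X)
Var(X) = (6 - 0)^2/12 = 3
Var(Y) = 7² * 3 = 49 * 3 = 147

147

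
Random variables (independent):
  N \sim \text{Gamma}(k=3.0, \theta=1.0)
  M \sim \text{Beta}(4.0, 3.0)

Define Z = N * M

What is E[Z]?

For independent RVs: E[XY] = E[X]*E[Y]
E[N] = 3
E[M] = 0.57142857
E[Z] = 3 * 0.57142857 = 1.7142857

1.7142857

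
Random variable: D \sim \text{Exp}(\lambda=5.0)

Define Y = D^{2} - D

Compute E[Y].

E[Y] = 1*E[D²] - 1*E[D]
E[D] = 0.2
E[D²] = Var(D) + (E[D])² = 0.04 + 0.04 = 0.08
E[Y] = 1*0.08 - 1*0.2 = -0.12

-0.12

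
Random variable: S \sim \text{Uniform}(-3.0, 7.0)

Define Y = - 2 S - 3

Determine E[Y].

For Y = -2S - 3:
E[Y] = -2 * E[S] - 3
E[S] = (-3 + 7)/2 = 2
E[Y] = -2 * 2 - 3 = -7

-7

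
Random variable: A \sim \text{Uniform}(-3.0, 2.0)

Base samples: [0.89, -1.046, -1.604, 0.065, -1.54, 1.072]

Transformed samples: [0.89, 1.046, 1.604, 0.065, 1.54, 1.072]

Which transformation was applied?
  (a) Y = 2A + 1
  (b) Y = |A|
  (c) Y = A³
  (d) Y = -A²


Checking option (b) Y = |A|:
  A = 0.89 -> Y = 0.89 ✓
  A = -1.046 -> Y = 1.046 ✓
  A = -1.604 -> Y = 1.604 ✓
All samples match this transformation.

(b) |A|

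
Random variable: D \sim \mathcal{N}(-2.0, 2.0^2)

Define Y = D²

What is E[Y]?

E[D²] = Var(D) + (E[D])² = 4 + 4 = 8

8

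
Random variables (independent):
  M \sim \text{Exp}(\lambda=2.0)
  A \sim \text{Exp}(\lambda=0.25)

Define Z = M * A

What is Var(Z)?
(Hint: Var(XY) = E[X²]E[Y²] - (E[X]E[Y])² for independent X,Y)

Var(XY) = E[X²]E[Y²] - (E[X]E[Y])²
E[M] = 0.5, Var(M) = 0.25
E[A] = 4, Var(A) = 16
E[M²] = 0.25 + 0.5² = 0.5
E[A²] = 16 + 4² = 32
Var(Z) = 0.5*32 - (0.5*4)²
= 16 - 4 = 12

12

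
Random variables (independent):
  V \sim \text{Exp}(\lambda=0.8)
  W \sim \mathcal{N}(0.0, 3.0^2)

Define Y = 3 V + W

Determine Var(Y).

For independent RVs: Var(aX + bY) = a²Var(X) + b²Var(Y)
Var(V) = 1.5625
Var(W) = 9
Var(Y) = 3²*1.5625 + 1²*9
= 9*1.5625 + 1*9 = 23.0625

23.0625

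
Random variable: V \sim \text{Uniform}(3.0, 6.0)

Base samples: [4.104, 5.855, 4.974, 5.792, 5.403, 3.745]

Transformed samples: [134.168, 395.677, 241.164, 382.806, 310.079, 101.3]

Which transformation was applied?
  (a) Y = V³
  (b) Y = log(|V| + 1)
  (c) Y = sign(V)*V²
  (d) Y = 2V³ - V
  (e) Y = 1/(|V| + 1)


Checking option (d) Y = 2V³ - V:
  V = 4.104 -> Y = 134.168 ✓
  V = 5.855 -> Y = 395.677 ✓
  V = 4.974 -> Y = 241.164 ✓
All samples match this transformation.

(d) 2V³ - V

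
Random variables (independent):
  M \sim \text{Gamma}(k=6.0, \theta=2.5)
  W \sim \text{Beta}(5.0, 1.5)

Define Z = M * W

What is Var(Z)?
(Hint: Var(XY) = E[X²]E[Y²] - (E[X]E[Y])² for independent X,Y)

Var(XY) = E[X²]E[Y²] - (E[X]E[Y])²
E[M] = 15, Var(M) = 37.5
E[W] = 0.76923077, Var(W) = 0.023668639
E[M²] = 37.5 + 15² = 262.5
E[W²] = 0.023668639 + 0.76923077² = 0.61538462
Var(Z) = 262.5*0.61538462 - (15*0.76923077)²
= 161.53846 - 133.13609 = 28.402367

28.402367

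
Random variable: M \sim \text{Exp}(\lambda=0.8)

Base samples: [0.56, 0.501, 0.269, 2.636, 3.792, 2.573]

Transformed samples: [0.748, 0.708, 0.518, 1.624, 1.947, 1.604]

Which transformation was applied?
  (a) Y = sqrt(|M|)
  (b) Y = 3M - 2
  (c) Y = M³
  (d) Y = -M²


Checking option (a) Y = sqrt(|M|):
  M = 0.56 -> Y = 0.748 ✓
  M = 0.501 -> Y = 0.708 ✓
  M = 0.269 -> Y = 0.518 ✓
All samples match this transformation.

(a) sqrt(|M|)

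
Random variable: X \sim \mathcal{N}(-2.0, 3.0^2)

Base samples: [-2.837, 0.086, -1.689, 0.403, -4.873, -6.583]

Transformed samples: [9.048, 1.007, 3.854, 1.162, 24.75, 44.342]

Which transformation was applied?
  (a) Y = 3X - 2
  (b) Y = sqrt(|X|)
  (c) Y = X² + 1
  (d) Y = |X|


Checking option (c) Y = X² + 1:
  X = -2.837 -> Y = 9.048 ✓
  X = 0.086 -> Y = 1.007 ✓
  X = -1.689 -> Y = 3.854 ✓
All samples match this transformation.

(c) X² + 1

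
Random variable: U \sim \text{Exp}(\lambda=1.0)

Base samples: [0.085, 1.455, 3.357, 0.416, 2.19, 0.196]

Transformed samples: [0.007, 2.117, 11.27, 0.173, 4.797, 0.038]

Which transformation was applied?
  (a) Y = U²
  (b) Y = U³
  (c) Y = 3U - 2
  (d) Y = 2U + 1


Checking option (a) Y = U²:
  U = 0.085 -> Y = 0.007 ✓
  U = 1.455 -> Y = 2.117 ✓
  U = 3.357 -> Y = 11.27 ✓
All samples match this transformation.

(a) U²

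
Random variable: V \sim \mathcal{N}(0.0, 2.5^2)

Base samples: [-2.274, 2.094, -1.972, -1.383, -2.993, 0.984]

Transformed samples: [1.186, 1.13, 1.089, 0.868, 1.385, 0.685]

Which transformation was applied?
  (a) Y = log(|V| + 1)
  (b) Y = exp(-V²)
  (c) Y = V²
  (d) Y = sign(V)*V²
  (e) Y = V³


Checking option (a) Y = log(|V| + 1):
  V = -2.274 -> Y = 1.186 ✓
  V = 2.094 -> Y = 1.13 ✓
  V = -1.972 -> Y = 1.089 ✓
All samples match this transformation.

(a) log(|V| + 1)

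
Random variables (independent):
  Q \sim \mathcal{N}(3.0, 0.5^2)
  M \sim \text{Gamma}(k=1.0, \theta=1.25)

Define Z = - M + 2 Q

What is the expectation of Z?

E[Z] = 2*E[Q] - 1*E[M]
E[Q] = 3
E[M] = 1.25
E[Z] = 2*3 - 1*1.25 = 4.75

4.75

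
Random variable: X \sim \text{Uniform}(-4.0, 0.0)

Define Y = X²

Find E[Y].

E[X²] = Var(X) + (E[X])² = 1.3333333 + 4 = 5.3333333

5.3333333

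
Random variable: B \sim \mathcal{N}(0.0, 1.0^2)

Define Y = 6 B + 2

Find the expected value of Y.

For Y = 6B + 2:
E[Y] = 6 * E[B] + 2
E[B] = 0.0 = 0
E[Y] = 6 * 0 + 2 = 2

2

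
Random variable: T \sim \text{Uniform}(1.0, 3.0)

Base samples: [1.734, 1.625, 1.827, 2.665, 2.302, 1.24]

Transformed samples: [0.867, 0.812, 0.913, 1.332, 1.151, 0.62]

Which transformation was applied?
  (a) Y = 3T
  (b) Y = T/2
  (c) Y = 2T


Checking option (b) Y = T/2:
  T = 1.734 -> Y = 0.867 ✓
  T = 1.625 -> Y = 0.812 ✓
  T = 1.827 -> Y = 0.913 ✓
All samples match this transformation.

(b) T/2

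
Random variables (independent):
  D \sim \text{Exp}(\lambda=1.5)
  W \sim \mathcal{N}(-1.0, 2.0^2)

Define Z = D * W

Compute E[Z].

For independent RVs: E[XY] = E[X]*E[Y]
E[D] = 0.66666667
E[W] = -1
E[Z] = 0.66666667 * (-1) = -0.66666667

-0.66666667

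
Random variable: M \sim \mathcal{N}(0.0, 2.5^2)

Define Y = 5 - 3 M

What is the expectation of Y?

For Y = -3M + 5:
E[Y] = -3 * E[M] + 5
E[M] = 0.0 = 0
E[Y] = -3 * 0 + 5 = 5

5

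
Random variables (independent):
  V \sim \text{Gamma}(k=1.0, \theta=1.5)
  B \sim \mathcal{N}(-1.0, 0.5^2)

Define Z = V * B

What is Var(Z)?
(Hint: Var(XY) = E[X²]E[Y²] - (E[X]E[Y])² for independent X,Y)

Var(XY) = E[X²]E[Y²] - (E[X]E[Y])²
E[V] = 1.5, Var(V) = 2.25
E[B] = -1, Var(B) = 0.25
E[V²] = 2.25 + 1.5² = 4.5
E[B²] = 0.25 + (-1)² = 1.25
Var(Z) = 4.5*1.25 - (1.5*(-1))²
= 5.625 - 2.25 = 3.375

3.375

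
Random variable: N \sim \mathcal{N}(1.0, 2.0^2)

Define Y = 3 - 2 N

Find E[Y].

For Y = -2N + 3:
E[Y] = -2 * E[N] + 3
E[N] = 1.0 = 1
E[Y] = -2 * 1 + 3 = 1

1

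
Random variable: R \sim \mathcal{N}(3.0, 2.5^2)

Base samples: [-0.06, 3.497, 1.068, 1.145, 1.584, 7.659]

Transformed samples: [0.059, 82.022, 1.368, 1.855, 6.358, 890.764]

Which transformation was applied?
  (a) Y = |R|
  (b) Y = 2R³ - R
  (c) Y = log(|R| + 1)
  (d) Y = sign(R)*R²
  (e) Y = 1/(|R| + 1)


Checking option (b) Y = 2R³ - R:
  R = -0.06 -> Y = 0.059 ✓
  R = 3.497 -> Y = 82.022 ✓
  R = 1.068 -> Y = 1.368 ✓
All samples match this transformation.

(b) 2R³ - R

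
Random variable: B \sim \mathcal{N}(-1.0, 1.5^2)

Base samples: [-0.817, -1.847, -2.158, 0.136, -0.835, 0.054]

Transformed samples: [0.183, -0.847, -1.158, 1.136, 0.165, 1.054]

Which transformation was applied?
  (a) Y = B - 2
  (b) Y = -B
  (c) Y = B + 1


Checking option (c) Y = B + 1:
  B = -0.817 -> Y = 0.183 ✓
  B = -1.847 -> Y = -0.847 ✓
  B = -2.158 -> Y = -1.158 ✓
All samples match this transformation.

(c) B + 1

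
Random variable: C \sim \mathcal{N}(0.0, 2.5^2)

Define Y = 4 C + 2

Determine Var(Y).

For Y = aC + b: Var(Y) = a² * Var(C)
Var(C) = 2.5^2 = 6.25
Var(Y) = 4² * 6.25 = 16 * 6.25 = 100

100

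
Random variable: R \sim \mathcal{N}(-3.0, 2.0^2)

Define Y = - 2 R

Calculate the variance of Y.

For Y = aR + b: Var(Y) = a² * Var(R)
Var(R) = 2.0^2 = 4
Var(Y) = (-2)² * 4 = 4 * 4 = 16

16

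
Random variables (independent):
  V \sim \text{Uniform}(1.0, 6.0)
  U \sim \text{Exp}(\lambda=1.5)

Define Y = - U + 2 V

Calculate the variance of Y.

For independent RVs: Var(aX + bY) = a²Var(X) + b²Var(Y)
Var(V) = 2.0833333
Var(U) = 0.44444444
Var(Y) = 2²*2.0833333 + (-1)²*0.44444444
= 4*2.0833333 + 1*0.44444444 = 8.7777778

8.7777778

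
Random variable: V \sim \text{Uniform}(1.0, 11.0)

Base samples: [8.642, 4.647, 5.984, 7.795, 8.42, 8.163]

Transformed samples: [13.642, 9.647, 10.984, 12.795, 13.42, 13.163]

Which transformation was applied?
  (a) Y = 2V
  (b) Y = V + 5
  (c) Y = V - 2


Checking option (b) Y = V + 5:
  V = 8.642 -> Y = 13.642 ✓
  V = 4.647 -> Y = 9.647 ✓
  V = 5.984 -> Y = 10.984 ✓
All samples match this transformation.

(b) V + 5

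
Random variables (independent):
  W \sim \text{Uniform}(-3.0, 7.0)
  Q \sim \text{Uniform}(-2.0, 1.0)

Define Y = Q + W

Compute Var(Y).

For independent RVs: Var(aX + bY) = a²Var(X) + b²Var(Y)
Var(W) = 8.3333333
Var(Q) = 0.75
Var(Y) = 1²*8.3333333 + 1²*0.75
= 1*8.3333333 + 1*0.75 = 9.0833333

9.0833333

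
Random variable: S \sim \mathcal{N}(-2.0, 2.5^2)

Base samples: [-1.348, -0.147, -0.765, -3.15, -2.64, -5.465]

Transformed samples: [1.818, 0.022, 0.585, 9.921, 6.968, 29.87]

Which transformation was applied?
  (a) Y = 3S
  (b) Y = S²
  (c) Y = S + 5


Checking option (b) Y = S²:
  S = -1.348 -> Y = 1.818 ✓
  S = -0.147 -> Y = 0.022 ✓
  S = -0.765 -> Y = 0.585 ✓
All samples match this transformation.

(b) S²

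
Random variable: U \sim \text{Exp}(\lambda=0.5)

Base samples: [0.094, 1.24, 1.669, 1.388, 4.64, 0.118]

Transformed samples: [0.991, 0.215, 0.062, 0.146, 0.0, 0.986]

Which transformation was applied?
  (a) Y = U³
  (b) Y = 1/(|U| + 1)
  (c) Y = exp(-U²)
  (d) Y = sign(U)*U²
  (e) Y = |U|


Checking option (c) Y = exp(-U²):
  U = 0.094 -> Y = 0.991 ✓
  U = 1.24 -> Y = 0.215 ✓
  U = 1.669 -> Y = 0.062 ✓
All samples match this transformation.

(c) exp(-U²)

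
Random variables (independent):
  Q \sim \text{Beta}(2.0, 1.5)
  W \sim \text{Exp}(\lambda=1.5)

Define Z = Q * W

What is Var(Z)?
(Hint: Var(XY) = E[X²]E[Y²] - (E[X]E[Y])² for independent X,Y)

Var(XY) = E[X²]E[Y²] - (E[X]E[Y])²
E[Q] = 0.57142857, Var(Q) = 0.054421769
E[W] = 0.66666667, Var(W) = 0.44444444
E[Q²] = 0.054421769 + 0.57142857² = 0.38095238
E[W²] = 0.44444444 + 0.66666667² = 0.88888889
Var(Z) = 0.38095238*0.88888889 - (0.57142857*0.66666667)²
= 0.33862434 - 0.14512472 = 0.19349962

0.19349962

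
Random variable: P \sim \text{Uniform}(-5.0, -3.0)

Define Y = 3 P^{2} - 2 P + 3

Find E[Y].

E[Y] = 3*E[P²] - 2*E[P] + 3
E[P] = -4
E[P²] = Var(P) + (E[P])² = 0.33333333 + 16 = 16.333333
E[Y] = 3*16.333333 - 2*(-4) + 3 = 60

60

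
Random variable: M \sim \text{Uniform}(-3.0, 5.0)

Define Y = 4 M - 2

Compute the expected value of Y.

For Y = 4M - 2:
E[Y] = 4 * E[M] - 2
E[M] = (-3 + 5)/2 = 1
E[Y] = 4 * 1 - 2 = 2

2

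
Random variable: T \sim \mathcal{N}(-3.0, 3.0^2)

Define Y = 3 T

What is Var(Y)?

For Y = aT + b: Var(Y) = a² * Var(T)
Var(T) = 3.0^2 = 9
Var(Y) = 3² * 9 = 9 * 9 = 81

81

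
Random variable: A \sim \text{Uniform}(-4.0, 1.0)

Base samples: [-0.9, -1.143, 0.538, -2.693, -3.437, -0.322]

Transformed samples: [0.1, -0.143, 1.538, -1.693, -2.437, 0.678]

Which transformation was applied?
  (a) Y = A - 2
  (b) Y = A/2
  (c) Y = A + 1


Checking option (c) Y = A + 1:
  A = -0.9 -> Y = 0.1 ✓
  A = -1.143 -> Y = -0.143 ✓
  A = 0.538 -> Y = 1.538 ✓
All samples match this transformation.

(c) A + 1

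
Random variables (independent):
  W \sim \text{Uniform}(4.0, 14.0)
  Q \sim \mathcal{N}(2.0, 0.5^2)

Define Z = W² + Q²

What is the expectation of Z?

E[Z] = E[W²] + E[Q²]
E[W²] = Var(W) + E[W]² = 8.3333333 + 81 = 89.333333
E[Q²] = Var(Q) + E[Q]² = 0.25 + 4 = 4.25
E[Z] = 89.333333 + 4.25 = 93.583333

93.583333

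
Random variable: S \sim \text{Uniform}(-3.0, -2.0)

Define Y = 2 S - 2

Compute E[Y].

For Y = 2S - 2:
E[Y] = 2 * E[S] - 2
E[S] = (-3 - 2)/2 = -2.5
E[Y] = 2 * (-2.5) - 2 = -7

-7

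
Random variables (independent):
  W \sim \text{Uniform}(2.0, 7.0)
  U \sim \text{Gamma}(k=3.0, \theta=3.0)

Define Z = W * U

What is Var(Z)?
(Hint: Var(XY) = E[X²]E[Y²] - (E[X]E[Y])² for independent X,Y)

Var(XY) = E[X²]E[Y²] - (E[X]E[Y])²
E[W] = 4.5, Var(W) = 2.0833333
E[U] = 9, Var(U) = 27
E[W²] = 2.0833333 + 4.5² = 22.333333
E[U²] = 27 + 9² = 108
Var(Z) = 22.333333*108 - (4.5*9)²
= 2412 - 1640.25 = 771.75

771.75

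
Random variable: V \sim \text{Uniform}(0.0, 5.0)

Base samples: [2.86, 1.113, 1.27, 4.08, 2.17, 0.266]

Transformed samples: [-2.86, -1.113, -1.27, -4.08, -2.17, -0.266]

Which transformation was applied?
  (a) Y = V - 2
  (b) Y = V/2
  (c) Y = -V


Checking option (c) Y = -V:
  V = 2.86 -> Y = -2.86 ✓
  V = 1.113 -> Y = -1.113 ✓
  V = 1.27 -> Y = -1.27 ✓
All samples match this transformation.

(c) -V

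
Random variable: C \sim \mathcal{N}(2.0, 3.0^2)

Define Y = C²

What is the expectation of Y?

E[C²] = Var(C) + (E[C])² = 9 + 4 = 13

13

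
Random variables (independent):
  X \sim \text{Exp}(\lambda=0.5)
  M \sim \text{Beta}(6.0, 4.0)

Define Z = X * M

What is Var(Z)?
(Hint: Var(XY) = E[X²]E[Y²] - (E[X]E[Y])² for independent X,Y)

Var(XY) = E[X²]E[Y²] - (E[X]E[Y])²
E[X] = 2, Var(X) = 4
E[M] = 0.6, Var(M) = 0.021818182
E[X²] = 4 + 2² = 8
E[M²] = 0.021818182 + 0.6² = 0.38181818
Var(Z) = 8*0.38181818 - (2*0.6)²
= 3.0545455 - 1.44 = 1.6145455

1.6145455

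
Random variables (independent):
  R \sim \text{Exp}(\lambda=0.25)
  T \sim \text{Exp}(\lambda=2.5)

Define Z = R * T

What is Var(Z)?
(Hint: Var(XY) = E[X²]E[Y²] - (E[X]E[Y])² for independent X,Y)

Var(XY) = E[X²]E[Y²] - (E[X]E[Y])²
E[R] = 4, Var(R) = 16
E[T] = 0.4, Var(T) = 0.16
E[R²] = 16 + 4² = 32
E[T²] = 0.16 + 0.4² = 0.32
Var(Z) = 32*0.32 - (4*0.4)²
= 10.24 - 2.56 = 7.68

7.68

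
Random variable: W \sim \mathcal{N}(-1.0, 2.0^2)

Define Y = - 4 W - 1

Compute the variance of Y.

For Y = aW + b: Var(Y) = a² * Var(W)
Var(W) = 2.0^2 = 4
Var(Y) = (-4)² * 4 = 16 * 4 = 64

64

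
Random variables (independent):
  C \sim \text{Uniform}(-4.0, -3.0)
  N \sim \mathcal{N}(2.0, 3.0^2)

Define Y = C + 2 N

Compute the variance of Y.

For independent RVs: Var(aX + bY) = a²Var(X) + b²Var(Y)
Var(C) = 0.083333333
Var(N) = 9
Var(Y) = 1²*0.083333333 + 2²*9
= 1*0.083333333 + 4*9 = 36.083333

36.083333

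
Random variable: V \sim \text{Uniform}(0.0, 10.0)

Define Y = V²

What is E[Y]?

E[V²] = Var(V) + (E[V])² = 8.3333333 + 25 = 33.333333

33.333333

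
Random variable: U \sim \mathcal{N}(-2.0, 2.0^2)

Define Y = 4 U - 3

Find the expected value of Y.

For Y = 4U - 3:
E[Y] = 4 * E[U] - 3
E[U] = -2.0 = -2
E[Y] = 4 * (-2) - 3 = -11

-11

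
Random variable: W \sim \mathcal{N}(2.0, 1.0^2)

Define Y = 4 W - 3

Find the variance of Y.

For Y = aW + b: Var(Y) = a² * Var(W)
Var(W) = 1.0^2 = 1
Var(Y) = 4² * 1 = 16 * 1 = 16

16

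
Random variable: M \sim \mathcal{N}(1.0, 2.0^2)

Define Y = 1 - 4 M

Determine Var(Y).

For Y = aM + b: Var(Y) = a² * Var(M)
Var(M) = 2.0^2 = 4
Var(Y) = (-4)² * 4 = 16 * 4 = 64

64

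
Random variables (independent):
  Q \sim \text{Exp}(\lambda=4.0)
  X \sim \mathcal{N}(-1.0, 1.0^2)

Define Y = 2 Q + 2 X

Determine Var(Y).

For independent RVs: Var(aX + bY) = a²Var(X) + b²Var(Y)
Var(Q) = 0.0625
Var(X) = 1
Var(Y) = 2²*0.0625 + 2²*1
= 4*0.0625 + 4*1 = 4.25

4.25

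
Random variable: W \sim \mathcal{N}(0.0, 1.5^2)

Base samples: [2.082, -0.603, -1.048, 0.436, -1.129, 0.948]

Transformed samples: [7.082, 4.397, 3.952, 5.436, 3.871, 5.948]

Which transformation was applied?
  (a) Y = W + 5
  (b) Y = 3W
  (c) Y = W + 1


Checking option (a) Y = W + 5:
  W = 2.082 -> Y = 7.082 ✓
  W = -0.603 -> Y = 4.397 ✓
  W = -1.048 -> Y = 3.952 ✓
All samples match this transformation.

(a) W + 5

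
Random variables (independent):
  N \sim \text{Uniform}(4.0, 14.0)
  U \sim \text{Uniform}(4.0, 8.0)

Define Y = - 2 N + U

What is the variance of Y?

For independent RVs: Var(aX + bY) = a²Var(X) + b²Var(Y)
Var(N) = 8.3333333
Var(U) = 1.3333333
Var(Y) = (-2)²*8.3333333 + 1²*1.3333333
= 4*8.3333333 + 1*1.3333333 = 34.666667

34.666667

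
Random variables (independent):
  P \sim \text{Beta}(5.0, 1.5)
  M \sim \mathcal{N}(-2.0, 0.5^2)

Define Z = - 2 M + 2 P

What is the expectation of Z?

E[Z] = 2*E[P] - 2*E[M]
E[P] = 0.76923077
E[M] = -2
E[Z] = 2*0.76923077 - 2*(-2) = 5.5384615

5.5384615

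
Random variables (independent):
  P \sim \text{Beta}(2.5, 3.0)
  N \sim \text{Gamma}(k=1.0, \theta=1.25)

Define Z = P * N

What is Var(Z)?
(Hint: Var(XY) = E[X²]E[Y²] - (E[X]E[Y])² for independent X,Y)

Var(XY) = E[X²]E[Y²] - (E[X]E[Y])²
E[P] = 0.45454545, Var(P) = 0.038143675
E[N] = 1.25, Var(N) = 1.5625
E[P²] = 0.038143675 + 0.45454545² = 0.24475524
E[N²] = 1.5625 + 1.25² = 3.125
Var(Z) = 0.24475524*3.125 - (0.45454545*1.25)²
= 0.76486014 - 0.32283058 = 0.44202956

0.44202956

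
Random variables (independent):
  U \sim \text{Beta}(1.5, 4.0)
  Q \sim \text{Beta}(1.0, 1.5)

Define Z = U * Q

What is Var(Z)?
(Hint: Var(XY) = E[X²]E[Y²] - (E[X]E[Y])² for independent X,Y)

Var(XY) = E[X²]E[Y²] - (E[X]E[Y])²
E[U] = 0.27272727, Var(U) = 0.03051494
E[Q] = 0.4, Var(Q) = 0.068571429
E[U²] = 0.03051494 + 0.27272727² = 0.1048951
E[Q²] = 0.068571429 + 0.4² = 0.22857143
Var(Z) = 0.1048951*0.22857143 - (0.27272727*0.4)²
= 0.023976024 - 0.011900826 = 0.012075198

0.012075198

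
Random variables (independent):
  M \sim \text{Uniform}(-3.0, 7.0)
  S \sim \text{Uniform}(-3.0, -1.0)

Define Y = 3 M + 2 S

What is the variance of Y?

For independent RVs: Var(aX + bY) = a²Var(X) + b²Var(Y)
Var(M) = 8.3333333
Var(S) = 0.33333333
Var(Y) = 3²*8.3333333 + 2²*0.33333333
= 9*8.3333333 + 4*0.33333333 = 76.333333

76.333333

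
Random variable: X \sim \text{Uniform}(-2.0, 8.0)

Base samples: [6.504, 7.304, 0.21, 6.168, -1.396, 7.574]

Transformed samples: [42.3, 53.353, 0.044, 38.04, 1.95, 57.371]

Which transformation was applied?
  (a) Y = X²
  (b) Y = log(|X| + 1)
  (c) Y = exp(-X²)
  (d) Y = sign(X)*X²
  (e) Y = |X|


Checking option (a) Y = X²:
  X = 6.504 -> Y = 42.3 ✓
  X = 7.304 -> Y = 53.353 ✓
  X = 0.21 -> Y = 0.044 ✓
All samples match this transformation.

(a) X²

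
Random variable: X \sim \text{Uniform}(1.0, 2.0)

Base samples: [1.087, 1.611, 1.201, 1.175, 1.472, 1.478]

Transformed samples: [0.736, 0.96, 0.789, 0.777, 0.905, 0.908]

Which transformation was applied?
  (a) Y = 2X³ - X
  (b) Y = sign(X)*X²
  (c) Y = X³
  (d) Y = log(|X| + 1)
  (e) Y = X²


Checking option (d) Y = log(|X| + 1):
  X = 1.087 -> Y = 0.736 ✓
  X = 1.611 -> Y = 0.96 ✓
  X = 1.201 -> Y = 0.789 ✓
All samples match this transformation.

(d) log(|X| + 1)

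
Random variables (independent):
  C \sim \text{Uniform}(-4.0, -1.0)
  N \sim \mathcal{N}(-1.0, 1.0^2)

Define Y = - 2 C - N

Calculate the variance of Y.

For independent RVs: Var(aX + bY) = a²Var(X) + b²Var(Y)
Var(C) = 0.75
Var(N) = 1
Var(Y) = (-2)²*0.75 + (-1)²*1
= 4*0.75 + 1*1 = 4

4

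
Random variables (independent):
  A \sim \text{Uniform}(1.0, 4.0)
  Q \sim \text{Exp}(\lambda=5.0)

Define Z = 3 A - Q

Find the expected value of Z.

E[Z] = 3*E[A] - 1*E[Q]
E[A] = 2.5
E[Q] = 0.2
E[Z] = 3*2.5 - 1*0.2 = 7.3

7.3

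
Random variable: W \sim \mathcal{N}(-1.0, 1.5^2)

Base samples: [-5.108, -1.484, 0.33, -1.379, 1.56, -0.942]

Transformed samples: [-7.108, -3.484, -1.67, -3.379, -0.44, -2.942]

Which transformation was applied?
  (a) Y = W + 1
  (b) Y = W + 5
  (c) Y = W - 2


Checking option (c) Y = W - 2:
  W = -5.108 -> Y = -7.108 ✓
  W = -1.484 -> Y = -3.484 ✓
  W = 0.33 -> Y = -1.67 ✓
All samples match this transformation.

(c) W - 2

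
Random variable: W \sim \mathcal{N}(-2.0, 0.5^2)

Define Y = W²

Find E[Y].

E[W²] = Var(W) + (E[W])² = 0.25 + 4 = 4.25

4.25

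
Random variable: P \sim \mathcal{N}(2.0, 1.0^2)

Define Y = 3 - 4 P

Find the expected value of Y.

For Y = -4P + 3:
E[Y] = -4 * E[P] + 3
E[P] = 2.0 = 2
E[Y] = -4 * 2 + 3 = -5

-5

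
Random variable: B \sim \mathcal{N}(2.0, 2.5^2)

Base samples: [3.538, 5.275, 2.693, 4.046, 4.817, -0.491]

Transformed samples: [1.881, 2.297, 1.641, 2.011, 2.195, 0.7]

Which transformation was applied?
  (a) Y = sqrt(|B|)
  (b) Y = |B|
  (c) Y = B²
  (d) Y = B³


Checking option (a) Y = sqrt(|B|):
  B = 3.538 -> Y = 1.881 ✓
  B = 5.275 -> Y = 2.297 ✓
  B = 2.693 -> Y = 1.641 ✓
All samples match this transformation.

(a) sqrt(|B|)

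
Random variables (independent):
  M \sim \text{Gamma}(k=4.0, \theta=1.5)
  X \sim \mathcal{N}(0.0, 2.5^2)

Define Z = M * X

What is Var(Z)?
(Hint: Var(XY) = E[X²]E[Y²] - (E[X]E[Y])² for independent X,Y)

Var(XY) = E[X²]E[Y²] - (E[X]E[Y])²
E[M] = 6, Var(M) = 9
E[X] = 0, Var(X) = 6.25
E[M²] = 9 + 6² = 45
E[X²] = 6.25 + 0² = 6.25
Var(Z) = 45*6.25 - (6*0)²
= 281.25 - 0 = 281.25

281.25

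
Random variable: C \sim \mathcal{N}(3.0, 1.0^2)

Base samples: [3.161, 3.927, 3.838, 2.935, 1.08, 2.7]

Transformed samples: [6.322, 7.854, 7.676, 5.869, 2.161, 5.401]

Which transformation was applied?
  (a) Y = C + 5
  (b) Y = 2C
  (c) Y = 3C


Checking option (b) Y = 2C:
  C = 3.161 -> Y = 6.322 ✓
  C = 3.927 -> Y = 7.854 ✓
  C = 3.838 -> Y = 7.676 ✓
All samples match this transformation.

(b) 2C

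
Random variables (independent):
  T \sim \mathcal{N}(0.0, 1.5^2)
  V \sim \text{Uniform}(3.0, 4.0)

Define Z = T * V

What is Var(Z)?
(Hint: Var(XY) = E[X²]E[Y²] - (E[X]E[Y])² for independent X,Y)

Var(XY) = E[X²]E[Y²] - (E[X]E[Y])²
E[T] = 0, Var(T) = 2.25
E[V] = 3.5, Var(V) = 0.083333333
E[T²] = 2.25 + 0² = 2.25
E[V²] = 0.083333333 + 3.5² = 12.333333
Var(Z) = 2.25*12.333333 - (0*3.5)²
= 27.75 - 0 = 27.75

27.75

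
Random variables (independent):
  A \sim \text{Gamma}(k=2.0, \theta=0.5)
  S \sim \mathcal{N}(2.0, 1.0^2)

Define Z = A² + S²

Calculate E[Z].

E[Z] = E[A²] + E[S²]
E[A²] = Var(A) + E[A]² = 0.5 + 1 = 1.5
E[S²] = Var(S) + E[S]² = 1 + 4 = 5
E[Z] = 1.5 + 5 = 6.5

6.5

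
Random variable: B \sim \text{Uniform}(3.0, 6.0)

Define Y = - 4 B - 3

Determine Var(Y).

For Y = aB + b: Var(Y) = a² * Var(B)
Var(B) = (6 - 3)^2/12 = 0.75
Var(Y) = (-4)² * 0.75 = 16 * 0.75 = 12

12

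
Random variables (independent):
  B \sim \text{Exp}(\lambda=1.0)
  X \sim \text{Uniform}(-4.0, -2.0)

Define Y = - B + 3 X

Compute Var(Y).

For independent RVs: Var(aX + bY) = a²Var(X) + b²Var(Y)
Var(B) = 1
Var(X) = 0.33333333
Var(Y) = (-1)²*1 + 3²*0.33333333
= 1*1 + 9*0.33333333 = 4

4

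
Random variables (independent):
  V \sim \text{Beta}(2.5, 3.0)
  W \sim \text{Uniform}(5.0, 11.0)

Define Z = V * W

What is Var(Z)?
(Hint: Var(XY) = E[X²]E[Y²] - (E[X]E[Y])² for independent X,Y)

Var(XY) = E[X²]E[Y²] - (E[X]E[Y])²
E[V] = 0.45454545, Var(V) = 0.038143675
E[W] = 8, Var(W) = 3
E[V²] = 0.038143675 + 0.45454545² = 0.24475524
E[W²] = 3 + 8² = 67
Var(Z) = 0.24475524*67 - (0.45454545*8)²
= 16.398601 - 13.22314 = 3.1754609

3.1754609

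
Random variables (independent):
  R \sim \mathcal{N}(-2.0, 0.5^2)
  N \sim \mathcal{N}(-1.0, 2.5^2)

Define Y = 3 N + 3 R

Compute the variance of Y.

For independent RVs: Var(aX + bY) = a²Var(X) + b²Var(Y)
Var(R) = 0.25
Var(N) = 6.25
Var(Y) = 3²*0.25 + 3²*6.25
= 9*0.25 + 9*6.25 = 58.5

58.5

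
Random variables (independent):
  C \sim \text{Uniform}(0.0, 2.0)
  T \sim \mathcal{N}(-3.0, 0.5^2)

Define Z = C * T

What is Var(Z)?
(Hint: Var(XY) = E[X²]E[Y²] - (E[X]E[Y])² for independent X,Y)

Var(XY) = E[X²]E[Y²] - (E[X]E[Y])²
E[C] = 1, Var(C) = 0.33333333
E[T] = -3, Var(T) = 0.25
E[C²] = 0.33333333 + 1² = 1.3333333
E[T²] = 0.25 + (-3)² = 9.25
Var(Z) = 1.3333333*9.25 - (1*(-3))²
= 12.333333 - 9 = 3.3333333

3.3333333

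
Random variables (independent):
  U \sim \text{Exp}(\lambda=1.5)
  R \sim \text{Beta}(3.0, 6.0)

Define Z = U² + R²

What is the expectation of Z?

E[Z] = E[U²] + E[R²]
E[U²] = Var(U) + E[U]² = 0.44444444 + 0.44444444 = 0.88888889
E[R²] = Var(R) + E[R]² = 0.022222222 + 0.11111111 = 0.13333333
E[Z] = 0.88888889 + 0.13333333 = 1.0222222

1.0222222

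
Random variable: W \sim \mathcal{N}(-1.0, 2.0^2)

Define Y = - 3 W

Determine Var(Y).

For Y = aW + b: Var(Y) = a² * Var(W)
Var(W) = 2.0^2 = 4
Var(Y) = (-3)² * 4 = 9 * 4 = 36

36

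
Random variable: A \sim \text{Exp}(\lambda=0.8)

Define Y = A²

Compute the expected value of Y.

E[A²] = Var(A) + (E[A])² = 1.5625 + 1.5625 = 3.125

3.125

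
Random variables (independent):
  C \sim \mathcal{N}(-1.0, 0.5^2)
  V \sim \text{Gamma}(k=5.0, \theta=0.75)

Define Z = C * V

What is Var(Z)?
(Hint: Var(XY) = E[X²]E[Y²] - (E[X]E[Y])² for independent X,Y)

Var(XY) = E[X²]E[Y²] - (E[X]E[Y])²
E[C] = -1, Var(C) = 0.25
E[V] = 3.75, Var(V) = 2.8125
E[C²] = 0.25 + (-1)² = 1.25
E[V²] = 2.8125 + 3.75² = 16.875
Var(Z) = 1.25*16.875 - (-1*3.75)²
= 21.09375 - 14.0625 = 7.03125

7.03125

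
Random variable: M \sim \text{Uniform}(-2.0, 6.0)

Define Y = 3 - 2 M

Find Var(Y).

For Y = aM + b: Var(Y) = a² * Var(M)
Var(M) = (6 + 2)^2/12 = 5.3333333
Var(Y) = (-2)² * 5.3333333 = 4 * 5.3333333 = 21.333333

21.333333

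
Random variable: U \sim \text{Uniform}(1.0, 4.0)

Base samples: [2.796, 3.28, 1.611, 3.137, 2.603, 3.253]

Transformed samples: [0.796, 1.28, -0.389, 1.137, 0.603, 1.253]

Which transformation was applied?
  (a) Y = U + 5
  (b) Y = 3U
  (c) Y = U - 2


Checking option (c) Y = U - 2:
  U = 2.796 -> Y = 0.796 ✓
  U = 3.28 -> Y = 1.28 ✓
  U = 1.611 -> Y = -0.389 ✓
All samples match this transformation.

(c) U - 2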